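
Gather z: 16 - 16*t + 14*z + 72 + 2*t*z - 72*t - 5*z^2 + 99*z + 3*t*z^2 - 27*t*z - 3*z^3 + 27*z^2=-88*t - 3*z^3 + z^2*(3*t + 22) + z*(113 - 25*t) + 88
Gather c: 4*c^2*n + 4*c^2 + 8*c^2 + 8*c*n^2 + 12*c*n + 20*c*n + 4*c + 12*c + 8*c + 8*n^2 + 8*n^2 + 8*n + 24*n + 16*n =c^2*(4*n + 12) + c*(8*n^2 + 32*n + 24) + 16*n^2 + 48*n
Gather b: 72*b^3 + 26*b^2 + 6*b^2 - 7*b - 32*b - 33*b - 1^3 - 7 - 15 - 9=72*b^3 + 32*b^2 - 72*b - 32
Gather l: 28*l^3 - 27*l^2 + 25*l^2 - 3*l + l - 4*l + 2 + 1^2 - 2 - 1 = 28*l^3 - 2*l^2 - 6*l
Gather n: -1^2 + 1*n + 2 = n + 1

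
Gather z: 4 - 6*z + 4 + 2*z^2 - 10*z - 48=2*z^2 - 16*z - 40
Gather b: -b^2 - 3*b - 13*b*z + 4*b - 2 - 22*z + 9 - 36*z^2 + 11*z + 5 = -b^2 + b*(1 - 13*z) - 36*z^2 - 11*z + 12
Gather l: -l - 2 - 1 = -l - 3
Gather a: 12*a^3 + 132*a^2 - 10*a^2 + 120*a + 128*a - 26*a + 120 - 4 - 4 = 12*a^3 + 122*a^2 + 222*a + 112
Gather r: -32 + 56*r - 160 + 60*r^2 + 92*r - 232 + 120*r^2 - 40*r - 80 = 180*r^2 + 108*r - 504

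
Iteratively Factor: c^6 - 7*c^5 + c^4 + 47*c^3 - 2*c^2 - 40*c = (c - 4)*(c^5 - 3*c^4 - 11*c^3 + 3*c^2 + 10*c) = (c - 4)*(c + 2)*(c^4 - 5*c^3 - c^2 + 5*c) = (c - 4)*(c + 1)*(c + 2)*(c^3 - 6*c^2 + 5*c) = (c - 5)*(c - 4)*(c + 1)*(c + 2)*(c^2 - c) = c*(c - 5)*(c - 4)*(c + 1)*(c + 2)*(c - 1)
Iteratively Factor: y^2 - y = (y)*(y - 1)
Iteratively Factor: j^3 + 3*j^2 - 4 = (j + 2)*(j^2 + j - 2) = (j + 2)^2*(j - 1)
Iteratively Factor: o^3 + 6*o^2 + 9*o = (o)*(o^2 + 6*o + 9) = o*(o + 3)*(o + 3)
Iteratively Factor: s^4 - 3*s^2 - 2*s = (s - 2)*(s^3 + 2*s^2 + s) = (s - 2)*(s + 1)*(s^2 + s) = s*(s - 2)*(s + 1)*(s + 1)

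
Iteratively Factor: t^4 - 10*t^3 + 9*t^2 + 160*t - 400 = (t - 4)*(t^3 - 6*t^2 - 15*t + 100) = (t - 5)*(t - 4)*(t^2 - t - 20) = (t - 5)*(t - 4)*(t + 4)*(t - 5)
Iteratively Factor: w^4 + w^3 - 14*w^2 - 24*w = (w - 4)*(w^3 + 5*w^2 + 6*w) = (w - 4)*(w + 3)*(w^2 + 2*w) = (w - 4)*(w + 2)*(w + 3)*(w)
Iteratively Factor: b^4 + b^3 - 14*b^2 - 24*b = (b - 4)*(b^3 + 5*b^2 + 6*b) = (b - 4)*(b + 2)*(b^2 + 3*b) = (b - 4)*(b + 2)*(b + 3)*(b)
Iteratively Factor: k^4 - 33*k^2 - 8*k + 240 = (k - 3)*(k^3 + 3*k^2 - 24*k - 80) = (k - 3)*(k + 4)*(k^2 - k - 20) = (k - 5)*(k - 3)*(k + 4)*(k + 4)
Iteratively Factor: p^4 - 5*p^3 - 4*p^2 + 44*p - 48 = (p - 2)*(p^3 - 3*p^2 - 10*p + 24) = (p - 2)*(p + 3)*(p^2 - 6*p + 8) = (p - 4)*(p - 2)*(p + 3)*(p - 2)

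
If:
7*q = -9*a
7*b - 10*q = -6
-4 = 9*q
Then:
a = 28/81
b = -94/63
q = -4/9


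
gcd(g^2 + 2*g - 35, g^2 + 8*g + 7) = g + 7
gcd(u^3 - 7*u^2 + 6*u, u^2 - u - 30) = u - 6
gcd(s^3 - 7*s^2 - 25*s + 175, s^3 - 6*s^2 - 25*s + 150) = s^2 - 25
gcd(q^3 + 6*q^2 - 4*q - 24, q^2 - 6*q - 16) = q + 2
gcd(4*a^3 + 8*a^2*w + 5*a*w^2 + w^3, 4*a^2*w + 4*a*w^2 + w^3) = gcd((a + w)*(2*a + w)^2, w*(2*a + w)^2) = 4*a^2 + 4*a*w + w^2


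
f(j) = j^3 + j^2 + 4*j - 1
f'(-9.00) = 229.00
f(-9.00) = -685.00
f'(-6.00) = 100.00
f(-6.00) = -205.00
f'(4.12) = 63.16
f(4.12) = 102.39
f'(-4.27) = 50.16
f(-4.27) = -77.70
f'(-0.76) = 4.21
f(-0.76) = -3.90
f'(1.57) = 14.53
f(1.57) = 11.61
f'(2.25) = 23.69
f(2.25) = 24.45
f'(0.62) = 6.39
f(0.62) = 2.10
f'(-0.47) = 3.72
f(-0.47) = -2.76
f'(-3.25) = 29.19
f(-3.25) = -37.77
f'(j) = 3*j^2 + 2*j + 4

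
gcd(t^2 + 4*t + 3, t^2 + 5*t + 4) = t + 1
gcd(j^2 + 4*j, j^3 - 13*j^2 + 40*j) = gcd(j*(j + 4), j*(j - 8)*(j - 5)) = j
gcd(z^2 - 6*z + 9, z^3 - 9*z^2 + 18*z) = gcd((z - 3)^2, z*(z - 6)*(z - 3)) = z - 3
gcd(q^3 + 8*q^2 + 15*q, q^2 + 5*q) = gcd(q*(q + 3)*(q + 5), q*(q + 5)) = q^2 + 5*q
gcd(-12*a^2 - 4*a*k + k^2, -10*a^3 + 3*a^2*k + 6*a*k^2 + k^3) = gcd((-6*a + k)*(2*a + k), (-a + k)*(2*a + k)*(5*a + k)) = 2*a + k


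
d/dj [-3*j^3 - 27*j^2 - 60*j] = -9*j^2 - 54*j - 60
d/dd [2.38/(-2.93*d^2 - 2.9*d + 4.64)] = (13.9468*d + 6.902)/(2.93*d^2 + 2.9*d - 4.64)^2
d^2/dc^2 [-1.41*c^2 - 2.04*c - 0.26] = -2.82000000000000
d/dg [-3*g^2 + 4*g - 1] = 4 - 6*g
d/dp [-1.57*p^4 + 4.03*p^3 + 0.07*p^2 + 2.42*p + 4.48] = -6.28*p^3 + 12.09*p^2 + 0.14*p + 2.42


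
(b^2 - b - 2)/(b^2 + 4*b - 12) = (b + 1)/(b + 6)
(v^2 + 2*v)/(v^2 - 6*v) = (v + 2)/(v - 6)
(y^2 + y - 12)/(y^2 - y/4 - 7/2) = 4*(-y^2 - y + 12)/(-4*y^2 + y + 14)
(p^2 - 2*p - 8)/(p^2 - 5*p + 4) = (p + 2)/(p - 1)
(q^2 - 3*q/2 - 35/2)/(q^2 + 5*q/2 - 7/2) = (q - 5)/(q - 1)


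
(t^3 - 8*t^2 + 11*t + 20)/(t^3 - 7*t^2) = (t^3 - 8*t^2 + 11*t + 20)/(t^2*(t - 7))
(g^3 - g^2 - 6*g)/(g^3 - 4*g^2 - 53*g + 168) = g*(g + 2)/(g^2 - g - 56)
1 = 1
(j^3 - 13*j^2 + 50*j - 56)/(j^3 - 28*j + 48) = (j - 7)/(j + 6)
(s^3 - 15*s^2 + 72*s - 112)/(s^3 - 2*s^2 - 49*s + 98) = (s^2 - 8*s + 16)/(s^2 + 5*s - 14)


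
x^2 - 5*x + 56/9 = (x - 8/3)*(x - 7/3)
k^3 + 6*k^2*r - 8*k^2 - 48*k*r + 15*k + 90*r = (k - 5)*(k - 3)*(k + 6*r)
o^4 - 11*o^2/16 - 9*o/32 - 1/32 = (o - 1)*(o + 1/4)^2*(o + 1/2)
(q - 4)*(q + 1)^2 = q^3 - 2*q^2 - 7*q - 4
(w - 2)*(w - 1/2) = w^2 - 5*w/2 + 1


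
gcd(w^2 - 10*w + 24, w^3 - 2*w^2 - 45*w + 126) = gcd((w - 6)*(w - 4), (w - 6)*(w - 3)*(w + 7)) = w - 6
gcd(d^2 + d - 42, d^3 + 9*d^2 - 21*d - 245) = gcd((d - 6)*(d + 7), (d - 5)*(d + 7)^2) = d + 7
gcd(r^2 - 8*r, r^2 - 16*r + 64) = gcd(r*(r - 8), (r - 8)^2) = r - 8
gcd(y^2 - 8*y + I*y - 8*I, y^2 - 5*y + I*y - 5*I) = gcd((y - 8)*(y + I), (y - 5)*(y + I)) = y + I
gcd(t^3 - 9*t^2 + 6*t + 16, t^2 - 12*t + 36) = 1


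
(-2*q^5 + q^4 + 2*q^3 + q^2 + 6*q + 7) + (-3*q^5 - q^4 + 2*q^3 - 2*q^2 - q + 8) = -5*q^5 + 4*q^3 - q^2 + 5*q + 15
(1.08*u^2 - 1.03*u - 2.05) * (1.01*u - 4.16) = 1.0908*u^3 - 5.5331*u^2 + 2.2143*u + 8.528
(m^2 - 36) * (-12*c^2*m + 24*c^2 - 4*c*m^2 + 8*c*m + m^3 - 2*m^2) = -12*c^2*m^3 + 24*c^2*m^2 + 432*c^2*m - 864*c^2 - 4*c*m^4 + 8*c*m^3 + 144*c*m^2 - 288*c*m + m^5 - 2*m^4 - 36*m^3 + 72*m^2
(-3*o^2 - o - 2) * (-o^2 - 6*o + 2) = 3*o^4 + 19*o^3 + 2*o^2 + 10*o - 4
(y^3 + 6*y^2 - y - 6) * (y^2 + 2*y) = y^5 + 8*y^4 + 11*y^3 - 8*y^2 - 12*y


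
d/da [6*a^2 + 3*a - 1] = 12*a + 3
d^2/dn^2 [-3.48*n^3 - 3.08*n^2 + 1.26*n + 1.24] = -20.88*n - 6.16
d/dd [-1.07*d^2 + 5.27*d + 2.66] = 5.27 - 2.14*d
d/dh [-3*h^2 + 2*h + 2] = 2 - 6*h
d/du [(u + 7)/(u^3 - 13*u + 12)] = (u^3 - 13*u - (u + 7)*(3*u^2 - 13) + 12)/(u^3 - 13*u + 12)^2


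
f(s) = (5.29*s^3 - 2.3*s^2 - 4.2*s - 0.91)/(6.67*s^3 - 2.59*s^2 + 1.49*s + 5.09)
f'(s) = (-20.01*s^2 + 5.18*s - 1.49)*(5.29*s^3 - 2.3*s^2 - 4.2*s - 0.91)/(6.67*s^3 - 2.59*s^2 + 1.49*s + 5.09)^2 + (15.87*s^2 - 4.6*s - 4.2)/(6.67*s^3 - 2.59*s^2 + 1.49*s + 5.09)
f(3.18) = 0.67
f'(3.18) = 0.08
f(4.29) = 0.73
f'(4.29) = 0.03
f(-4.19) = 0.77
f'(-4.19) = -0.01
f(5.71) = 0.76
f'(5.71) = 0.01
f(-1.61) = 0.70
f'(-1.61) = -0.04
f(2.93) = 0.65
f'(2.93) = 0.11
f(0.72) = -0.43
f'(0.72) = 0.58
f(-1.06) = 0.73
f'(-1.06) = 0.40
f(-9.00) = 0.79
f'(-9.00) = -0.00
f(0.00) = -0.18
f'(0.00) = -0.77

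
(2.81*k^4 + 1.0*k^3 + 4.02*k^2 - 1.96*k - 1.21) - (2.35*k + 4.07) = 2.81*k^4 + 1.0*k^3 + 4.02*k^2 - 4.31*k - 5.28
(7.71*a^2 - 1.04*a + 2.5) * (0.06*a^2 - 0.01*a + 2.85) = 0.4626*a^4 - 0.1395*a^3 + 22.1339*a^2 - 2.989*a + 7.125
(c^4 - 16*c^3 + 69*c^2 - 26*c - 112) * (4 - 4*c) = -4*c^5 + 68*c^4 - 340*c^3 + 380*c^2 + 344*c - 448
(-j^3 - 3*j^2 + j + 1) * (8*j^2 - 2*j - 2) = -8*j^5 - 22*j^4 + 16*j^3 + 12*j^2 - 4*j - 2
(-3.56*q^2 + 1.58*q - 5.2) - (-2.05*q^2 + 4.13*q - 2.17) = -1.51*q^2 - 2.55*q - 3.03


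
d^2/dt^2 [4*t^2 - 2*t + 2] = 8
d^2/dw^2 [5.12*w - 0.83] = 0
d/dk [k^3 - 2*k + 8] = 3*k^2 - 2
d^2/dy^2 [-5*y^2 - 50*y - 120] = -10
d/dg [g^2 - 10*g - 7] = 2*g - 10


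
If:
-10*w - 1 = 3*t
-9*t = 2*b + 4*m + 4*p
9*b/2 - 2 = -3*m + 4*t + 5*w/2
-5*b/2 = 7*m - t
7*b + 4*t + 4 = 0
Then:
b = -120/937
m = -61/937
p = 7027/3748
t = -727/937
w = 622/4685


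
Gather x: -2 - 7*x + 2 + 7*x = 0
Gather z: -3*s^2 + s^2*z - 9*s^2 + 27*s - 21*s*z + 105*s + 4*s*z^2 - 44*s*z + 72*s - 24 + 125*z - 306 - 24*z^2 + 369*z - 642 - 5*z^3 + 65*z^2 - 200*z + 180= -12*s^2 + 204*s - 5*z^3 + z^2*(4*s + 41) + z*(s^2 - 65*s + 294) - 792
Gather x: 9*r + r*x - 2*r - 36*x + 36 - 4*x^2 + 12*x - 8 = 7*r - 4*x^2 + x*(r - 24) + 28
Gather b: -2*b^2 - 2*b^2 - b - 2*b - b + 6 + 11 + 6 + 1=-4*b^2 - 4*b + 24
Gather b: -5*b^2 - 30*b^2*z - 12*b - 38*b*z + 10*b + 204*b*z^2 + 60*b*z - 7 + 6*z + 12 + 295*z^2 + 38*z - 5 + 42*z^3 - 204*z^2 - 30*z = b^2*(-30*z - 5) + b*(204*z^2 + 22*z - 2) + 42*z^3 + 91*z^2 + 14*z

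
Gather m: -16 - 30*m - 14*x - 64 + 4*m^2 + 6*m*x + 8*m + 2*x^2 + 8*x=4*m^2 + m*(6*x - 22) + 2*x^2 - 6*x - 80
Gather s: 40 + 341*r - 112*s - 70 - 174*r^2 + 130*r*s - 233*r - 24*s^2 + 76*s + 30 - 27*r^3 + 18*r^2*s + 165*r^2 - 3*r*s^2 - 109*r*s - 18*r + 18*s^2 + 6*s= -27*r^3 - 9*r^2 + 90*r + s^2*(-3*r - 6) + s*(18*r^2 + 21*r - 30)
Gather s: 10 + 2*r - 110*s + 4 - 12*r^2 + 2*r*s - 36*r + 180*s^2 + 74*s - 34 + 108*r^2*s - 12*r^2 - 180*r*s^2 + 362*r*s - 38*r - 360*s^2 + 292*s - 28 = -24*r^2 - 72*r + s^2*(-180*r - 180) + s*(108*r^2 + 364*r + 256) - 48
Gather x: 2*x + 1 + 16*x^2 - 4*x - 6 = 16*x^2 - 2*x - 5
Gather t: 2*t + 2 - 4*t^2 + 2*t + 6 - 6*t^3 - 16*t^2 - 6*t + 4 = -6*t^3 - 20*t^2 - 2*t + 12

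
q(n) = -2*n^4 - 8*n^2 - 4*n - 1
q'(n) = -8*n^3 - 16*n - 4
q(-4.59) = -1038.91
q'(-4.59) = 843.06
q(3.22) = -311.83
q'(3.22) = -322.61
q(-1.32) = -15.73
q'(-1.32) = 35.52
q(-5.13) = -1576.17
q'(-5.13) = 1158.13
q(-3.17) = -270.67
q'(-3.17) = 301.56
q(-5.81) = -2526.76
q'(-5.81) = 1657.94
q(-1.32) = -15.73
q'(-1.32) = 35.52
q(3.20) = -305.44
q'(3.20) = -317.34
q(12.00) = -42673.00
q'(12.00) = -14020.00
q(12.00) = -42673.00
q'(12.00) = -14020.00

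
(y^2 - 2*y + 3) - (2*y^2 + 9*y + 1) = -y^2 - 11*y + 2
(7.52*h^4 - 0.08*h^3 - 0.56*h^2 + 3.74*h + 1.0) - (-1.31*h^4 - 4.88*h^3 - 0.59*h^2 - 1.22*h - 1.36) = 8.83*h^4 + 4.8*h^3 + 0.0299999999999999*h^2 + 4.96*h + 2.36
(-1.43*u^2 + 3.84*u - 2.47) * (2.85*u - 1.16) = -4.0755*u^3 + 12.6028*u^2 - 11.4939*u + 2.8652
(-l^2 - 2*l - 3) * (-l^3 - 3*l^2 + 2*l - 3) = l^5 + 5*l^4 + 7*l^3 + 8*l^2 + 9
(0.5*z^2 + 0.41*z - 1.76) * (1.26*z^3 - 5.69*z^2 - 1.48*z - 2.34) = 0.63*z^5 - 2.3284*z^4 - 5.2905*z^3 + 8.2376*z^2 + 1.6454*z + 4.1184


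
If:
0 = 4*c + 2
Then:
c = -1/2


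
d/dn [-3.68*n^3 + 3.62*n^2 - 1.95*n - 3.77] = -11.04*n^2 + 7.24*n - 1.95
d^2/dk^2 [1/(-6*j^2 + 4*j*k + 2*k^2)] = (3*j^2 - 2*j*k - k^2 + 4*(j + k)^2)/(-3*j^2 + 2*j*k + k^2)^3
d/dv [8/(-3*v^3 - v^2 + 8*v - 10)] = 8*(9*v^2 + 2*v - 8)/(3*v^3 + v^2 - 8*v + 10)^2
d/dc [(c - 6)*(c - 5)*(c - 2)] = 3*c^2 - 26*c + 52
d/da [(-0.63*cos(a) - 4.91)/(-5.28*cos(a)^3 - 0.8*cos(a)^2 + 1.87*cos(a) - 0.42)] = (6.6528*cos(a)^3 + 78.2784*cos(a)^2 + 7.856*cos(a) - 9.4463)*sin(a)/(27.8784*cos(a)^6 + 8.448*cos(a)^5 - 19.1072*cos(a)^4 + 1.4432*cos(a)^3 + 4.1689*cos(a)^2 - 1.5708*cos(a) + 0.1764)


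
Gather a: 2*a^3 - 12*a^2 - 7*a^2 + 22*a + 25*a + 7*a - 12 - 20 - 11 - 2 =2*a^3 - 19*a^2 + 54*a - 45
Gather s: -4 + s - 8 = s - 12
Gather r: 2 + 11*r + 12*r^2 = 12*r^2 + 11*r + 2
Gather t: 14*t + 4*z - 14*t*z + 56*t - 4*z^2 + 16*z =t*(70 - 14*z) - 4*z^2 + 20*z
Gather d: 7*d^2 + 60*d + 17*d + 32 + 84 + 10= 7*d^2 + 77*d + 126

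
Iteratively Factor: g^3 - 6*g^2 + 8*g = (g - 2)*(g^2 - 4*g) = (g - 4)*(g - 2)*(g)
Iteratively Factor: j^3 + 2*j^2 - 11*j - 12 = (j + 1)*(j^2 + j - 12) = (j - 3)*(j + 1)*(j + 4)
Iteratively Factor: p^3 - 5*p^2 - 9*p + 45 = (p + 3)*(p^2 - 8*p + 15) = (p - 3)*(p + 3)*(p - 5)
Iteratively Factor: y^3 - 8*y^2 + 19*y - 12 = (y - 3)*(y^2 - 5*y + 4) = (y - 3)*(y - 1)*(y - 4)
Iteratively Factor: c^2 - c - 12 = (c + 3)*(c - 4)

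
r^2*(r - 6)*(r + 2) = r^4 - 4*r^3 - 12*r^2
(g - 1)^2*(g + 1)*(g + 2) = g^4 + g^3 - 3*g^2 - g + 2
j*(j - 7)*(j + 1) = j^3 - 6*j^2 - 7*j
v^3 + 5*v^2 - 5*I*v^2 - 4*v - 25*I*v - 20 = (v + 5)*(v - 4*I)*(v - I)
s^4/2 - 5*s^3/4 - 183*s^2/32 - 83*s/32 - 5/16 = (s/2 + 1)*(s - 5)*(s + 1/4)^2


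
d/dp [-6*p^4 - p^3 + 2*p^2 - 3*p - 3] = -24*p^3 - 3*p^2 + 4*p - 3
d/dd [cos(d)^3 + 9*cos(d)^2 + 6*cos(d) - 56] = 3*(sin(d)^2 - 6*cos(d) - 3)*sin(d)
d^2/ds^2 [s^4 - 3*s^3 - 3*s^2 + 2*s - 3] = 12*s^2 - 18*s - 6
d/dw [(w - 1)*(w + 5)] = 2*w + 4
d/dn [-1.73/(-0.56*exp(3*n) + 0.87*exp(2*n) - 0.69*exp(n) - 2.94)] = (-2.9064*exp(2*n) + 3.0102*exp(n) - 1.1937)*exp(n)/(0.56*exp(3*n) - 0.87*exp(2*n) + 0.69*exp(n) + 2.94)^2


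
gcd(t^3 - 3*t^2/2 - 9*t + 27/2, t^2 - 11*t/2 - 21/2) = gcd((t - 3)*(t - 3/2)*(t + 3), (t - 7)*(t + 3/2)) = 1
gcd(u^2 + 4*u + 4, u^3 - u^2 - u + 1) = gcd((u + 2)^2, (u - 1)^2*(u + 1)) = 1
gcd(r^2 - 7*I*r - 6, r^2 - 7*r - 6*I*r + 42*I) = r - 6*I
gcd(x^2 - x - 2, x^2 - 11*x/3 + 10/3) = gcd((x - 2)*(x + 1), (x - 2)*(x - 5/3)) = x - 2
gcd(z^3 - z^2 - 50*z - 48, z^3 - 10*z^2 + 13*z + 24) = z^2 - 7*z - 8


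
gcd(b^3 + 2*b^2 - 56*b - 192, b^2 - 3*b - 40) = b - 8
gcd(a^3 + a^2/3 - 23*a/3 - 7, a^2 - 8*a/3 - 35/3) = a + 7/3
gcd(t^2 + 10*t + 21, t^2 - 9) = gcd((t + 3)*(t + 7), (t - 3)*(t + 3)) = t + 3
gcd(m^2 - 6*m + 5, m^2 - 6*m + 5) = m^2 - 6*m + 5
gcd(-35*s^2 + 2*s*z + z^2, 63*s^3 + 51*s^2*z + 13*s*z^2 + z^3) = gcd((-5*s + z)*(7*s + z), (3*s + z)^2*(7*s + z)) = 7*s + z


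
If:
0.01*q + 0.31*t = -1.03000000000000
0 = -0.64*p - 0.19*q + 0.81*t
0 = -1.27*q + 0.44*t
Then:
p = -3.82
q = -1.14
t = -3.29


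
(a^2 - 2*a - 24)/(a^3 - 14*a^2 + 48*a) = (a + 4)/(a*(a - 8))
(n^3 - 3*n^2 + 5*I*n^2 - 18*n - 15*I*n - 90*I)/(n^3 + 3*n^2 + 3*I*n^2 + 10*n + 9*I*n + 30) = (n - 6)/(n - 2*I)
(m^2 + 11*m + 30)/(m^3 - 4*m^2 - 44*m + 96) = (m + 5)/(m^2 - 10*m + 16)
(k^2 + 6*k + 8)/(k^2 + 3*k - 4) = (k + 2)/(k - 1)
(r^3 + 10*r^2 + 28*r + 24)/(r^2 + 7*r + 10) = (r^2 + 8*r + 12)/(r + 5)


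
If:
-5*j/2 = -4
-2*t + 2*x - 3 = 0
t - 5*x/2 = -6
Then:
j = 8/5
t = 3/2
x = 3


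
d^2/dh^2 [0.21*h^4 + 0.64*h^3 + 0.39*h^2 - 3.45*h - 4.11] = 2.52*h^2 + 3.84*h + 0.78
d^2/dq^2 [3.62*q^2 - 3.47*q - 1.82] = 7.24000000000000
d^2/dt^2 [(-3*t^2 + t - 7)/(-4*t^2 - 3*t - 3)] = 2*(-52*t^3 + 228*t^2 + 288*t + 15)/(64*t^6 + 144*t^5 + 252*t^4 + 243*t^3 + 189*t^2 + 81*t + 27)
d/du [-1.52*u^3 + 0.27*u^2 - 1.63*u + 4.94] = -4.56*u^2 + 0.54*u - 1.63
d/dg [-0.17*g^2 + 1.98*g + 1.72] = 1.98 - 0.34*g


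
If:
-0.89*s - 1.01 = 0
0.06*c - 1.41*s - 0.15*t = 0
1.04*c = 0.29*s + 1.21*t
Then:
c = 22.62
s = -1.13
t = 19.72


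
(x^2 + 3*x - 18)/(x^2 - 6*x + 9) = (x + 6)/(x - 3)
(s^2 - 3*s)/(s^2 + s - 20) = s*(s - 3)/(s^2 + s - 20)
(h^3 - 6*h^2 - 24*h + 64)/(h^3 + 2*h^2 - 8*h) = (h - 8)/h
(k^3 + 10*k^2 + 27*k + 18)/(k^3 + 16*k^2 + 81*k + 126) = (k + 1)/(k + 7)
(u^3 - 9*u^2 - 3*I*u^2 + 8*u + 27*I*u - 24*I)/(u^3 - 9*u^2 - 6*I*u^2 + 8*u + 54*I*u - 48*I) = (u - 3*I)/(u - 6*I)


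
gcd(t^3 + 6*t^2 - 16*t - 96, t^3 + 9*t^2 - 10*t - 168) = t^2 + 2*t - 24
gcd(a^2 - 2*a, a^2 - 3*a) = a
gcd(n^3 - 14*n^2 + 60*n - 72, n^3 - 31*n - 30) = n - 6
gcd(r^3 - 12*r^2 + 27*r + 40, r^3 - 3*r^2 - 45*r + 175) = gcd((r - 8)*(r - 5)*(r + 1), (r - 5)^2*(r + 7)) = r - 5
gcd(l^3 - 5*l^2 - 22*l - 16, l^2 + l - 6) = 1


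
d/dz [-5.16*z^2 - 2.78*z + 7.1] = -10.32*z - 2.78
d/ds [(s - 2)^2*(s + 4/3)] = (s - 2)*(9*s + 2)/3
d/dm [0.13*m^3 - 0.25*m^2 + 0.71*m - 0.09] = 0.39*m^2 - 0.5*m + 0.71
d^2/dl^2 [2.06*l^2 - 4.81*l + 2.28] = 4.12000000000000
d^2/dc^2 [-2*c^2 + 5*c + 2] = -4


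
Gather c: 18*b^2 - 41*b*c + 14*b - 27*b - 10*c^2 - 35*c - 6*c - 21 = 18*b^2 - 13*b - 10*c^2 + c*(-41*b - 41) - 21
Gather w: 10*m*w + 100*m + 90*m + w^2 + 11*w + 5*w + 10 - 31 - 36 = 190*m + w^2 + w*(10*m + 16) - 57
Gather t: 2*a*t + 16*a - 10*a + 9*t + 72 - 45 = 6*a + t*(2*a + 9) + 27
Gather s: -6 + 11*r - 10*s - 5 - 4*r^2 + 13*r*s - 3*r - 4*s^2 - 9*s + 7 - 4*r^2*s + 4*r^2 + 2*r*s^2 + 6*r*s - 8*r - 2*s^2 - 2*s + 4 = s^2*(2*r - 6) + s*(-4*r^2 + 19*r - 21)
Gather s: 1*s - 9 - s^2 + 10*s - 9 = -s^2 + 11*s - 18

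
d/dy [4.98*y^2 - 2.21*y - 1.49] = 9.96*y - 2.21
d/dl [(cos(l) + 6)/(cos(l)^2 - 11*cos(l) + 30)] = (cos(l)^2 + 12*cos(l) - 96)*sin(l)/(cos(l)^2 - 11*cos(l) + 30)^2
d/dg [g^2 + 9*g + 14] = 2*g + 9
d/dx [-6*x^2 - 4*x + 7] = -12*x - 4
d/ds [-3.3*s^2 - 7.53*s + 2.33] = -6.6*s - 7.53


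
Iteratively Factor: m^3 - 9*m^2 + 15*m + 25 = (m - 5)*(m^2 - 4*m - 5) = (m - 5)*(m + 1)*(m - 5)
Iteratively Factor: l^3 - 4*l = (l + 2)*(l^2 - 2*l) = l*(l + 2)*(l - 2)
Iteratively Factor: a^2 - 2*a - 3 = (a + 1)*(a - 3)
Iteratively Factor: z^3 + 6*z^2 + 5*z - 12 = (z + 3)*(z^2 + 3*z - 4) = (z - 1)*(z + 3)*(z + 4)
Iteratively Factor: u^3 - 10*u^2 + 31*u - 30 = (u - 5)*(u^2 - 5*u + 6) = (u - 5)*(u - 3)*(u - 2)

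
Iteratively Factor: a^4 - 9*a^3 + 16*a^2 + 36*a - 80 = (a + 2)*(a^3 - 11*a^2 + 38*a - 40) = (a - 2)*(a + 2)*(a^2 - 9*a + 20) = (a - 5)*(a - 2)*(a + 2)*(a - 4)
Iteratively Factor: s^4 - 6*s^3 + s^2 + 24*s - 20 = (s - 1)*(s^3 - 5*s^2 - 4*s + 20) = (s - 2)*(s - 1)*(s^2 - 3*s - 10) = (s - 5)*(s - 2)*(s - 1)*(s + 2)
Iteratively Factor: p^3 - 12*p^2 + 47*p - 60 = (p - 3)*(p^2 - 9*p + 20) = (p - 4)*(p - 3)*(p - 5)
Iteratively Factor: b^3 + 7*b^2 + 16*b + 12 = (b + 3)*(b^2 + 4*b + 4) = (b + 2)*(b + 3)*(b + 2)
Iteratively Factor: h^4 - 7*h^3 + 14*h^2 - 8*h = (h - 1)*(h^3 - 6*h^2 + 8*h) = (h - 2)*(h - 1)*(h^2 - 4*h) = (h - 4)*(h - 2)*(h - 1)*(h)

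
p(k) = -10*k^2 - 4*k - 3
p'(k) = -20*k - 4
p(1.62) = -35.72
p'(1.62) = -36.40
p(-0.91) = -7.64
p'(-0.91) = 14.20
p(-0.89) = -7.36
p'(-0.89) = 13.80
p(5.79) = -361.40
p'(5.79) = -119.80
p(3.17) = -116.17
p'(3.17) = -67.40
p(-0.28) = -2.66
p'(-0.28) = 1.60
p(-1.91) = -31.84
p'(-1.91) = 34.20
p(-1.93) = -32.53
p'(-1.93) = 34.60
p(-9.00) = -777.00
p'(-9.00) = 176.00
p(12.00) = -1491.00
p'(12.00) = -244.00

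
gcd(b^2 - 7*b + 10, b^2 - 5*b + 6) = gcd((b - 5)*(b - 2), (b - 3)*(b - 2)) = b - 2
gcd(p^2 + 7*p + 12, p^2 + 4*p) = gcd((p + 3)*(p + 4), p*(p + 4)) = p + 4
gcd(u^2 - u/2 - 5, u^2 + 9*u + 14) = u + 2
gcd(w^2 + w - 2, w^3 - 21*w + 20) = w - 1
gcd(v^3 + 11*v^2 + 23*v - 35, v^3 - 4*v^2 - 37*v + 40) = v^2 + 4*v - 5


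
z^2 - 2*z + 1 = (z - 1)^2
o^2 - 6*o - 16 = (o - 8)*(o + 2)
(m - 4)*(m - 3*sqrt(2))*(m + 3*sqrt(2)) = m^3 - 4*m^2 - 18*m + 72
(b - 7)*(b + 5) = b^2 - 2*b - 35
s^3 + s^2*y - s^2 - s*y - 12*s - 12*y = (s - 4)*(s + 3)*(s + y)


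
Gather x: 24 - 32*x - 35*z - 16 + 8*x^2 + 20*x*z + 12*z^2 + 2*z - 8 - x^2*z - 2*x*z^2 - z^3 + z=x^2*(8 - z) + x*(-2*z^2 + 20*z - 32) - z^3 + 12*z^2 - 32*z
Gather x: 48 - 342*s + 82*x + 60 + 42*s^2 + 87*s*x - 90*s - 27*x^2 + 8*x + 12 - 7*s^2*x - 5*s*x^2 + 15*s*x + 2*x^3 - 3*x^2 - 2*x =42*s^2 - 432*s + 2*x^3 + x^2*(-5*s - 30) + x*(-7*s^2 + 102*s + 88) + 120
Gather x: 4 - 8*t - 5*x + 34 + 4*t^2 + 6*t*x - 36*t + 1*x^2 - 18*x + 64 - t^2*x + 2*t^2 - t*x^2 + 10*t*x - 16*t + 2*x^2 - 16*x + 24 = 6*t^2 - 60*t + x^2*(3 - t) + x*(-t^2 + 16*t - 39) + 126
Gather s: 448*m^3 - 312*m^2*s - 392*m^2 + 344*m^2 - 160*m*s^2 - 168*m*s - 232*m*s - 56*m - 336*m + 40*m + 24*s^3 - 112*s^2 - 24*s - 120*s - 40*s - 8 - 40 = 448*m^3 - 48*m^2 - 352*m + 24*s^3 + s^2*(-160*m - 112) + s*(-312*m^2 - 400*m - 184) - 48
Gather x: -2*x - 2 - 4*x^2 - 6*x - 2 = -4*x^2 - 8*x - 4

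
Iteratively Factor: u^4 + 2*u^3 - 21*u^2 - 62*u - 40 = (u + 2)*(u^3 - 21*u - 20) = (u - 5)*(u + 2)*(u^2 + 5*u + 4) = (u - 5)*(u + 1)*(u + 2)*(u + 4)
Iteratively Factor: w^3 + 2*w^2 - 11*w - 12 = (w - 3)*(w^2 + 5*w + 4) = (w - 3)*(w + 1)*(w + 4)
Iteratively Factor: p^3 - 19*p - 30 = (p + 3)*(p^2 - 3*p - 10) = (p - 5)*(p + 3)*(p + 2)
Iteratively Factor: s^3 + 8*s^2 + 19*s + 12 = (s + 1)*(s^2 + 7*s + 12) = (s + 1)*(s + 4)*(s + 3)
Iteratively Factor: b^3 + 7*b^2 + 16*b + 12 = (b + 3)*(b^2 + 4*b + 4) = (b + 2)*(b + 3)*(b + 2)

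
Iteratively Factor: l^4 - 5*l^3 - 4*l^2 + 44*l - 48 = (l - 4)*(l^3 - l^2 - 8*l + 12) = (l - 4)*(l + 3)*(l^2 - 4*l + 4) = (l - 4)*(l - 2)*(l + 3)*(l - 2)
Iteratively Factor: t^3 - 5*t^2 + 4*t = (t - 1)*(t^2 - 4*t) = (t - 4)*(t - 1)*(t)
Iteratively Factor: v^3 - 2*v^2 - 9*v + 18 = (v + 3)*(v^2 - 5*v + 6) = (v - 2)*(v + 3)*(v - 3)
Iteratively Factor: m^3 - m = (m + 1)*(m^2 - m) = m*(m + 1)*(m - 1)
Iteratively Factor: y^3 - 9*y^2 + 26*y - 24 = (y - 2)*(y^2 - 7*y + 12) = (y - 4)*(y - 2)*(y - 3)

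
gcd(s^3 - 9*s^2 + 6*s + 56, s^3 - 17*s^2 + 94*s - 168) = s^2 - 11*s + 28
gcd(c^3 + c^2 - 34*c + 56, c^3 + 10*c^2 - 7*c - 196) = c^2 + 3*c - 28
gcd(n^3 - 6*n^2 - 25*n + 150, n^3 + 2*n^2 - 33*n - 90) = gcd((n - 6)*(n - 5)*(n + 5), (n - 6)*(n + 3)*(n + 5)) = n^2 - n - 30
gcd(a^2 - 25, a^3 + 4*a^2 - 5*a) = a + 5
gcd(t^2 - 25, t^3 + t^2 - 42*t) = 1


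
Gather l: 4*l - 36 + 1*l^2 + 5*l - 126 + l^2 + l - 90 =2*l^2 + 10*l - 252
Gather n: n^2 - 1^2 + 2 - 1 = n^2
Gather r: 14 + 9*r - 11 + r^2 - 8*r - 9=r^2 + r - 6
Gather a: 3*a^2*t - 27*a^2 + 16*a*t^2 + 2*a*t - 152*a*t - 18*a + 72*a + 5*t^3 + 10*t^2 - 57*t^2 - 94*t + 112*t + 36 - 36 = a^2*(3*t - 27) + a*(16*t^2 - 150*t + 54) + 5*t^3 - 47*t^2 + 18*t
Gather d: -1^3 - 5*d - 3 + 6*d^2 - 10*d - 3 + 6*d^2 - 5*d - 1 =12*d^2 - 20*d - 8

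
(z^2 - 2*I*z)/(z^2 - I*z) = (z - 2*I)/(z - I)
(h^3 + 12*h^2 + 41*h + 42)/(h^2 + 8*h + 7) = (h^2 + 5*h + 6)/(h + 1)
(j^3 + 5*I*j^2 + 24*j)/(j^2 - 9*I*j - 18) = j*(j + 8*I)/(j - 6*I)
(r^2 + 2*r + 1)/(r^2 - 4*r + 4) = (r^2 + 2*r + 1)/(r^2 - 4*r + 4)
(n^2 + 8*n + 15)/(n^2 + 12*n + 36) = (n^2 + 8*n + 15)/(n^2 + 12*n + 36)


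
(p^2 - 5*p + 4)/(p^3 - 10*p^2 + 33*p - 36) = (p - 1)/(p^2 - 6*p + 9)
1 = 1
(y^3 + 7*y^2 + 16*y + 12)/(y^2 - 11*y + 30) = (y^3 + 7*y^2 + 16*y + 12)/(y^2 - 11*y + 30)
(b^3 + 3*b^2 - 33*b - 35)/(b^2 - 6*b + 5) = (b^2 + 8*b + 7)/(b - 1)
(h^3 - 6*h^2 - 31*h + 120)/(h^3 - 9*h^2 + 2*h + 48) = (h + 5)/(h + 2)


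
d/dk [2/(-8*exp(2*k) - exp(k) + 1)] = (32*exp(k) + 2)*exp(k)/(8*exp(2*k) + exp(k) - 1)^2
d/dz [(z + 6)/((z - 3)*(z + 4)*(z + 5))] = 2*(-z^3 - 12*z^2 - 36*z - 9)/(z^6 + 12*z^5 + 22*z^4 - 204*z^3 - 671*z^2 + 840*z + 3600)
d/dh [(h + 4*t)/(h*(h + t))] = (-h^2 - 8*h*t - 4*t^2)/(h^2*(h^2 + 2*h*t + t^2))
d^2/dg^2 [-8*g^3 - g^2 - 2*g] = -48*g - 2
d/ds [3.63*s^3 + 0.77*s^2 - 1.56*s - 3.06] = 10.89*s^2 + 1.54*s - 1.56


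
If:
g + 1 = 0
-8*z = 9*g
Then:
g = -1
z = 9/8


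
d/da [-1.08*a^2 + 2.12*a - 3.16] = 2.12 - 2.16*a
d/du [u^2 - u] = 2*u - 1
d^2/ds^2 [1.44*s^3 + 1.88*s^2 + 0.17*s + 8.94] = 8.64*s + 3.76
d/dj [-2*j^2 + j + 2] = 1 - 4*j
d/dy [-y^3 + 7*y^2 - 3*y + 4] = -3*y^2 + 14*y - 3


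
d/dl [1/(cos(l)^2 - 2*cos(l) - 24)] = 2*(cos(l) - 1)*sin(l)/(sin(l)^2 + 2*cos(l) + 23)^2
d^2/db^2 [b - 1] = 0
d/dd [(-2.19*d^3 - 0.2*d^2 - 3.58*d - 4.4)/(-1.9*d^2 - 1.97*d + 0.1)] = (4.161*d^4 + 8.6286*d^3 - 7.065*d^2 - 16.76*d - 9.026)/(3.61*d^4 + 7.486*d^3 + 3.5009*d^2 - 0.394*d + 0.01)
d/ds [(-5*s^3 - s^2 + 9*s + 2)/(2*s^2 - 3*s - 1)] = (-10*s^4 + 30*s^3 - 6*s - 3)/(4*s^4 - 12*s^3 + 5*s^2 + 6*s + 1)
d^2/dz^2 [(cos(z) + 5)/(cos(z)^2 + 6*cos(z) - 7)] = (-9*(1 - cos(2*z))^2*cos(z)/4 - 7*(1 - cos(2*z))^2/2 - 134*cos(z) - 180*cos(2*z) - 69*cos(3*z)/2 + cos(5*z)/2 + 348)/((cos(z) - 1)^3*(cos(z) + 7)^3)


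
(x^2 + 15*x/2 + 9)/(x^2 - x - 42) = (x + 3/2)/(x - 7)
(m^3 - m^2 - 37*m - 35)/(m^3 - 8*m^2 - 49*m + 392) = (m^2 + 6*m + 5)/(m^2 - m - 56)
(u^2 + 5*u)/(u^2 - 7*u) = (u + 5)/(u - 7)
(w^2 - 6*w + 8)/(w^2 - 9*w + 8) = (w^2 - 6*w + 8)/(w^2 - 9*w + 8)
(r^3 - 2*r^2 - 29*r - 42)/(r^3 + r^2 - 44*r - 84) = (r + 3)/(r + 6)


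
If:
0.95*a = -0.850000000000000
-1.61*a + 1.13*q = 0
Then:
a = -0.89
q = -1.27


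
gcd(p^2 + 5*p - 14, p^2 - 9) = 1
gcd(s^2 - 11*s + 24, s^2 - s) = 1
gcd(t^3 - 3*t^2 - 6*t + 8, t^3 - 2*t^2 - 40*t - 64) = t + 2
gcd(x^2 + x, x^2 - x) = x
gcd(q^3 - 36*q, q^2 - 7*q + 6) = q - 6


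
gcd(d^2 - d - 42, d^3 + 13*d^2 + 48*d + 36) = d + 6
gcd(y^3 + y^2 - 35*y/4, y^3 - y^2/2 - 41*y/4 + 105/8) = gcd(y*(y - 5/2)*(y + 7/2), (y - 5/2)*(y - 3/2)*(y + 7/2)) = y^2 + y - 35/4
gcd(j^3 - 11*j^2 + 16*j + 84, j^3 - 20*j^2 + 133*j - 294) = j^2 - 13*j + 42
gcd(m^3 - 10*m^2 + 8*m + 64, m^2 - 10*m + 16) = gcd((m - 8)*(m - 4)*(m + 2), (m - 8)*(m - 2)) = m - 8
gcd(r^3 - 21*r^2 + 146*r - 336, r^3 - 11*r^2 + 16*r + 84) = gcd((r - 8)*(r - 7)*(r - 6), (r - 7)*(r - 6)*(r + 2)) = r^2 - 13*r + 42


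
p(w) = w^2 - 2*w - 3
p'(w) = 2*w - 2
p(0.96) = -4.00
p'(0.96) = -0.08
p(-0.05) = -2.90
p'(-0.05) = -2.10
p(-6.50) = 52.25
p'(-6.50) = -15.00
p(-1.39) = 1.71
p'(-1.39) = -4.78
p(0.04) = -3.08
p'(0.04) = -1.92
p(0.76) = -3.94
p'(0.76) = -0.48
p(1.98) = -3.04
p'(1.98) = 1.96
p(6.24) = 23.46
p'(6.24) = 10.48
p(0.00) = -3.00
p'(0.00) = -2.00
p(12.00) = 117.00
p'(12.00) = 22.00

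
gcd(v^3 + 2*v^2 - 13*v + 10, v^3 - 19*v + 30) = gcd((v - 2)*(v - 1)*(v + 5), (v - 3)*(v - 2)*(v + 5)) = v^2 + 3*v - 10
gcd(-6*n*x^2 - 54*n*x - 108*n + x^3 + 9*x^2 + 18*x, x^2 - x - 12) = x + 3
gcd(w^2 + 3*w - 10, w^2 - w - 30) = w + 5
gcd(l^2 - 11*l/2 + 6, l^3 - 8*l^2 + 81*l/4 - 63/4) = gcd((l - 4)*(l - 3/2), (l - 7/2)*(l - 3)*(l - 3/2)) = l - 3/2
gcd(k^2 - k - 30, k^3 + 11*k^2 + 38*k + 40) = k + 5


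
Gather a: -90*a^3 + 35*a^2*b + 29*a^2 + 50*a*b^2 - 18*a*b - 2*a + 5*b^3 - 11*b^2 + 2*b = -90*a^3 + a^2*(35*b + 29) + a*(50*b^2 - 18*b - 2) + 5*b^3 - 11*b^2 + 2*b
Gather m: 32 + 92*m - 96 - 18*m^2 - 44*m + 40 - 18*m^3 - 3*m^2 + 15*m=-18*m^3 - 21*m^2 + 63*m - 24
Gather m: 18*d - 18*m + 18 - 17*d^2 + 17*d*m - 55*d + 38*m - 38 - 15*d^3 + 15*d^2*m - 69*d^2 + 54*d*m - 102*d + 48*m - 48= -15*d^3 - 86*d^2 - 139*d + m*(15*d^2 + 71*d + 68) - 68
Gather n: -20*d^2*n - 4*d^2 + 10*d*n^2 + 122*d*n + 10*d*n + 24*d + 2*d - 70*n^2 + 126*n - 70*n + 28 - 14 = -4*d^2 + 26*d + n^2*(10*d - 70) + n*(-20*d^2 + 132*d + 56) + 14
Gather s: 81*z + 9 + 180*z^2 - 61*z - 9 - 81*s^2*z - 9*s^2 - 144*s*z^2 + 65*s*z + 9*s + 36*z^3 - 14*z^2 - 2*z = s^2*(-81*z - 9) + s*(-144*z^2 + 65*z + 9) + 36*z^3 + 166*z^2 + 18*z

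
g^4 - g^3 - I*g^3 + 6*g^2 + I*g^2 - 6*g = g*(g - 1)*(g - 3*I)*(g + 2*I)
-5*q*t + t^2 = t*(-5*q + t)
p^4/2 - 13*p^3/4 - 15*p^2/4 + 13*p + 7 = (p/2 + 1)*(p - 7)*(p - 2)*(p + 1/2)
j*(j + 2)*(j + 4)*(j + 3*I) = j^4 + 6*j^3 + 3*I*j^3 + 8*j^2 + 18*I*j^2 + 24*I*j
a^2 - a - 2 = (a - 2)*(a + 1)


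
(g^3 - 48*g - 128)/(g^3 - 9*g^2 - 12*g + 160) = (g + 4)/(g - 5)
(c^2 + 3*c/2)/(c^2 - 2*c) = (c + 3/2)/(c - 2)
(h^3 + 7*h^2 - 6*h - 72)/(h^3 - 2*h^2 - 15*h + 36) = (h + 6)/(h - 3)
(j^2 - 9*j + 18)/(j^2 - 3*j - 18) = (j - 3)/(j + 3)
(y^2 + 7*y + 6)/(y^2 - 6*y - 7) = (y + 6)/(y - 7)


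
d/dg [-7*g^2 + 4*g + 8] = 4 - 14*g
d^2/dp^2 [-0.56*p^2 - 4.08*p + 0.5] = -1.12000000000000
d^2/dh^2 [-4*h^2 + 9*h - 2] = -8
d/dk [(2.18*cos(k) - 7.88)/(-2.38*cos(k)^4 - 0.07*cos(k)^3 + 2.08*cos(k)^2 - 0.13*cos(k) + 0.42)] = (-15.5652*cos(k)^4 + 74.7124*cos(k)^3 + 6.1892*cos(k)^2 - 32.7808*cos(k) + 0.1088)*sin(k)/(5.6644*cos(k)^8 + 0.3332*cos(k)^7 - 9.8959*cos(k)^6 + 0.3276*cos(k)^5 + 2.3454*cos(k)^4 - 0.5996*cos(k)^3 + 1.7641*cos(k)^2 - 0.1092*cos(k) + 0.1764)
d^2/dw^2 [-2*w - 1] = 0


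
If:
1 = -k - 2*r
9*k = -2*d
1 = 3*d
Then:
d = 1/3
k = -2/27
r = -25/54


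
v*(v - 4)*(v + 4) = v^3 - 16*v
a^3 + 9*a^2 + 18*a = a*(a + 3)*(a + 6)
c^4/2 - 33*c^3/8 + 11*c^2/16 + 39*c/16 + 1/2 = (c/2 + 1/4)*(c - 8)*(c - 1)*(c + 1/4)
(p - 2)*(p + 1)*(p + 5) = p^3 + 4*p^2 - 7*p - 10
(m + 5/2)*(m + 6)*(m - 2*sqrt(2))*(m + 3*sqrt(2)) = m^4 + sqrt(2)*m^3 + 17*m^3/2 + 3*m^2 + 17*sqrt(2)*m^2/2 - 102*m + 15*sqrt(2)*m - 180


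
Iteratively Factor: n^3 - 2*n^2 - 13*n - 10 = (n + 2)*(n^2 - 4*n - 5) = (n + 1)*(n + 2)*(n - 5)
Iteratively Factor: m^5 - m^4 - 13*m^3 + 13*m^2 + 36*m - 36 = (m - 1)*(m^4 - 13*m^2 + 36) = (m - 3)*(m - 1)*(m^3 + 3*m^2 - 4*m - 12) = (m - 3)*(m - 1)*(m + 3)*(m^2 - 4) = (m - 3)*(m - 2)*(m - 1)*(m + 3)*(m + 2)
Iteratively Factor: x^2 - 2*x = (x)*(x - 2)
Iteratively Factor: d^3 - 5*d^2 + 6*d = (d - 2)*(d^2 - 3*d) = (d - 3)*(d - 2)*(d)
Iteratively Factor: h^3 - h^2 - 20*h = (h + 4)*(h^2 - 5*h) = h*(h + 4)*(h - 5)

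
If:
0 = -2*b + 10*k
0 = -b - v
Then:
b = -v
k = -v/5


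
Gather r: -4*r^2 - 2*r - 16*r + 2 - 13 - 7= -4*r^2 - 18*r - 18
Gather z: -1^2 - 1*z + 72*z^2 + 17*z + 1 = 72*z^2 + 16*z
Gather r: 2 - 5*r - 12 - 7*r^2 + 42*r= -7*r^2 + 37*r - 10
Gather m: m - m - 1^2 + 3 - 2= 0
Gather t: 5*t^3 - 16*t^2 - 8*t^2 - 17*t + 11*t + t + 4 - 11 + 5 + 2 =5*t^3 - 24*t^2 - 5*t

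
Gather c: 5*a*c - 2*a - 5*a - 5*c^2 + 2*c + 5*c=-7*a - 5*c^2 + c*(5*a + 7)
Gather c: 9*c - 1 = 9*c - 1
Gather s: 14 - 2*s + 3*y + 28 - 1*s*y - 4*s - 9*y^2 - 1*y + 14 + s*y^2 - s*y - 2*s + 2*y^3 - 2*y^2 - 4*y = s*(y^2 - 2*y - 8) + 2*y^3 - 11*y^2 - 2*y + 56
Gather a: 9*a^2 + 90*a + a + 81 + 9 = 9*a^2 + 91*a + 90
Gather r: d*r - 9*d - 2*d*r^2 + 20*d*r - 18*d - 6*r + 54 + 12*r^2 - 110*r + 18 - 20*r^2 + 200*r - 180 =-27*d + r^2*(-2*d - 8) + r*(21*d + 84) - 108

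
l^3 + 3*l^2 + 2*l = l*(l + 1)*(l + 2)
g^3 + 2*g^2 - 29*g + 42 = (g - 3)*(g - 2)*(g + 7)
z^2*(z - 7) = z^3 - 7*z^2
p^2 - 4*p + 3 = (p - 3)*(p - 1)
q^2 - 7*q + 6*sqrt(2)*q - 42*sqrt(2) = (q - 7)*(q + 6*sqrt(2))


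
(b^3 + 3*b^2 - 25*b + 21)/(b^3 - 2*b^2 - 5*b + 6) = (b + 7)/(b + 2)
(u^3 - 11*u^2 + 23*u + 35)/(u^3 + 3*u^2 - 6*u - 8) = (u^2 - 12*u + 35)/(u^2 + 2*u - 8)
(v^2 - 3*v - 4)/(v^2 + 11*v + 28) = (v^2 - 3*v - 4)/(v^2 + 11*v + 28)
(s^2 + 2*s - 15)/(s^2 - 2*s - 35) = (s - 3)/(s - 7)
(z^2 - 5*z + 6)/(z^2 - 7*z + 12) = (z - 2)/(z - 4)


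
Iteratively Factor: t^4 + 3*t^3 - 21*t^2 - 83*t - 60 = (t + 1)*(t^3 + 2*t^2 - 23*t - 60) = (t + 1)*(t + 4)*(t^2 - 2*t - 15) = (t - 5)*(t + 1)*(t + 4)*(t + 3)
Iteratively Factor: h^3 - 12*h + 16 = (h - 2)*(h^2 + 2*h - 8) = (h - 2)^2*(h + 4)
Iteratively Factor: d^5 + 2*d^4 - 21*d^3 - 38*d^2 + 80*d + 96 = (d + 4)*(d^4 - 2*d^3 - 13*d^2 + 14*d + 24) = (d + 1)*(d + 4)*(d^3 - 3*d^2 - 10*d + 24) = (d - 4)*(d + 1)*(d + 4)*(d^2 + d - 6) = (d - 4)*(d - 2)*(d + 1)*(d + 4)*(d + 3)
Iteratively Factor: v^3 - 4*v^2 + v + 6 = (v + 1)*(v^2 - 5*v + 6) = (v - 3)*(v + 1)*(v - 2)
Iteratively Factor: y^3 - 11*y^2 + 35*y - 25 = (y - 5)*(y^2 - 6*y + 5) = (y - 5)^2*(y - 1)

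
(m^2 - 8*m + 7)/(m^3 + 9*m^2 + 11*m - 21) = (m - 7)/(m^2 + 10*m + 21)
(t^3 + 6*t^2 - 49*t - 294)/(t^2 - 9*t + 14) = (t^2 + 13*t + 42)/(t - 2)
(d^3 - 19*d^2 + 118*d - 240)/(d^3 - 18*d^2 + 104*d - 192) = (d - 5)/(d - 4)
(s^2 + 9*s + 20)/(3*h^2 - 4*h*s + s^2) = (s^2 + 9*s + 20)/(3*h^2 - 4*h*s + s^2)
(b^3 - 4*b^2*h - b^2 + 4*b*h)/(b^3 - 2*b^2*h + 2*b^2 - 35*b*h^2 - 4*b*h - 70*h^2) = b*(-b^2 + 4*b*h + b - 4*h)/(-b^3 + 2*b^2*h - 2*b^2 + 35*b*h^2 + 4*b*h + 70*h^2)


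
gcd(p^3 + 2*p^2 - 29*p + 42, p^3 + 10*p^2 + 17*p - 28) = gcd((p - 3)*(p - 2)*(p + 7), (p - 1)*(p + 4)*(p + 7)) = p + 7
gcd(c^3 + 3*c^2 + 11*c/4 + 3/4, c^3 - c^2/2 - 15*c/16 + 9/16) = c + 1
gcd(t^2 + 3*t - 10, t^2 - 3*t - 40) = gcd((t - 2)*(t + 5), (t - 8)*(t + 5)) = t + 5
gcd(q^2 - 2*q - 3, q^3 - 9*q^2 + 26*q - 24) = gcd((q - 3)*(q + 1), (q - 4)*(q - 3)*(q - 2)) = q - 3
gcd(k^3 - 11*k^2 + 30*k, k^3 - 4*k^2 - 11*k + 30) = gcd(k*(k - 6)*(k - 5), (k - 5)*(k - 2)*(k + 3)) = k - 5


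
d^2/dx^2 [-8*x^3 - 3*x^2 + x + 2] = -48*x - 6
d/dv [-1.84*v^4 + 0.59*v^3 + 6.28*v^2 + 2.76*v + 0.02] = -7.36*v^3 + 1.77*v^2 + 12.56*v + 2.76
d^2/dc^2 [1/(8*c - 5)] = 128/(8*c - 5)^3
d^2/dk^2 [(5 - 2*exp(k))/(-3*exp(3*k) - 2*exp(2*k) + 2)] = (72*exp(6*k) - 369*exp(5*k) - 322*exp(4*k) + 76*exp(3*k) - 222*exp(2*k) - 80*exp(k) + 8)*exp(k)/(27*exp(9*k) + 54*exp(8*k) + 36*exp(7*k) - 46*exp(6*k) - 72*exp(5*k) - 24*exp(4*k) + 36*exp(3*k) + 24*exp(2*k) - 8)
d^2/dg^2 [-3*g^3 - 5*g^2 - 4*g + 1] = -18*g - 10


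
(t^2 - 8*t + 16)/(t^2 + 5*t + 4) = (t^2 - 8*t + 16)/(t^2 + 5*t + 4)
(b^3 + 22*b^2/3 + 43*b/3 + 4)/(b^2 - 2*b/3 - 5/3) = (3*b^3 + 22*b^2 + 43*b + 12)/(3*b^2 - 2*b - 5)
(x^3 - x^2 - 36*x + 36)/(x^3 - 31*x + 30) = (x - 6)/(x - 5)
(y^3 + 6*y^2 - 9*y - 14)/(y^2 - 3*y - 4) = (y^2 + 5*y - 14)/(y - 4)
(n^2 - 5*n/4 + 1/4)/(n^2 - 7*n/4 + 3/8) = 2*(n - 1)/(2*n - 3)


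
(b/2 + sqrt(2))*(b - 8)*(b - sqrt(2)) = b^3/2 - 4*b^2 + sqrt(2)*b^2/2 - 4*sqrt(2)*b - 2*b + 16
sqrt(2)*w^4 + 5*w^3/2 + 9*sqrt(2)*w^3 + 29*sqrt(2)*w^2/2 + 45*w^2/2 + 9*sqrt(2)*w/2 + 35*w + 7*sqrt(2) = (w + 2)*(w + 7)*(w + sqrt(2))*(sqrt(2)*w + 1/2)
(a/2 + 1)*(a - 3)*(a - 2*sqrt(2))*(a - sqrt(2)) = a^4/2 - 3*sqrt(2)*a^3/2 - a^3/2 - a^2 + 3*sqrt(2)*a^2/2 - 2*a + 9*sqrt(2)*a - 12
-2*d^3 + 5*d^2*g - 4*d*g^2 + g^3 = (-2*d + g)*(-d + g)^2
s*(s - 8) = s^2 - 8*s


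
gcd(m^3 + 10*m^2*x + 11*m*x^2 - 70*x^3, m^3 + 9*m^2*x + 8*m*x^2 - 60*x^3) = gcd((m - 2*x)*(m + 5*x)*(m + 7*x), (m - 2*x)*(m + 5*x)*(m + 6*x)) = -m^2 - 3*m*x + 10*x^2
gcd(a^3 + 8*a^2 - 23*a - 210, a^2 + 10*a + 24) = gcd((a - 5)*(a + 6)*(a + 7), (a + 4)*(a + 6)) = a + 6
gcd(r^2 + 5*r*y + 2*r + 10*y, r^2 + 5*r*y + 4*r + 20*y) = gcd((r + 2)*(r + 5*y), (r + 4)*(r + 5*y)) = r + 5*y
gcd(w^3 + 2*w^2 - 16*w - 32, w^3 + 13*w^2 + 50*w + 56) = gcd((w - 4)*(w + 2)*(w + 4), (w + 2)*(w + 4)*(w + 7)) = w^2 + 6*w + 8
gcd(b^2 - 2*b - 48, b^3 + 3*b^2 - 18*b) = b + 6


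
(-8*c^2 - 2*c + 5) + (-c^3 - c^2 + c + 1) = -c^3 - 9*c^2 - c + 6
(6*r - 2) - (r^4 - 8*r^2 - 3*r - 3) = -r^4 + 8*r^2 + 9*r + 1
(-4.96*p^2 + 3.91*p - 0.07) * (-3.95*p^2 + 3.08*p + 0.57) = 19.592*p^4 - 30.7213*p^3 + 9.4921*p^2 + 2.0131*p - 0.0399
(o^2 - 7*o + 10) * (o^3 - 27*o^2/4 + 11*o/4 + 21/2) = o^5 - 55*o^4/4 + 60*o^3 - 305*o^2/4 - 46*o + 105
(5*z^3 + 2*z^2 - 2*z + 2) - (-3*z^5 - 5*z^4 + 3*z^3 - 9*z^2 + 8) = 3*z^5 + 5*z^4 + 2*z^3 + 11*z^2 - 2*z - 6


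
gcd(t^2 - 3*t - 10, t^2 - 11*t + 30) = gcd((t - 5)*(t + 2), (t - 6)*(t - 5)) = t - 5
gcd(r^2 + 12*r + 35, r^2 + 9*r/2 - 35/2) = r + 7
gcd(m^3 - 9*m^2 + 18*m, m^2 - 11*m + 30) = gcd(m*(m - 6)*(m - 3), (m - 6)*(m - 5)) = m - 6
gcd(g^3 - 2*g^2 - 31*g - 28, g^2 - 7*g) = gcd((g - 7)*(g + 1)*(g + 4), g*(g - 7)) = g - 7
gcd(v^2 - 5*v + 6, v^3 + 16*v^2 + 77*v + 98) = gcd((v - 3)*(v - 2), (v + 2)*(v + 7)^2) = 1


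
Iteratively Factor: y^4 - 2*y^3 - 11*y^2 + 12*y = (y - 4)*(y^3 + 2*y^2 - 3*y) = (y - 4)*(y - 1)*(y^2 + 3*y) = y*(y - 4)*(y - 1)*(y + 3)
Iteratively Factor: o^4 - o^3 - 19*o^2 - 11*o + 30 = (o + 2)*(o^3 - 3*o^2 - 13*o + 15) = (o + 2)*(o + 3)*(o^2 - 6*o + 5) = (o - 1)*(o + 2)*(o + 3)*(o - 5)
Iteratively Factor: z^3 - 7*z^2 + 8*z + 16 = (z - 4)*(z^2 - 3*z - 4) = (z - 4)^2*(z + 1)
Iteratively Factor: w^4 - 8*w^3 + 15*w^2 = (w)*(w^3 - 8*w^2 + 15*w) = w*(w - 5)*(w^2 - 3*w) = w^2*(w - 5)*(w - 3)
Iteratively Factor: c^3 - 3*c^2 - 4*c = (c)*(c^2 - 3*c - 4) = c*(c + 1)*(c - 4)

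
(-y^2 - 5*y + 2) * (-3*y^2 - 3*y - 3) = 3*y^4 + 18*y^3 + 12*y^2 + 9*y - 6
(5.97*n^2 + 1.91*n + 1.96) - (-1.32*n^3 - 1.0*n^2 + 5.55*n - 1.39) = 1.32*n^3 + 6.97*n^2 - 3.64*n + 3.35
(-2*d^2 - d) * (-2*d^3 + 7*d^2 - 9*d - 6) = 4*d^5 - 12*d^4 + 11*d^3 + 21*d^2 + 6*d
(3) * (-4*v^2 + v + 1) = -12*v^2 + 3*v + 3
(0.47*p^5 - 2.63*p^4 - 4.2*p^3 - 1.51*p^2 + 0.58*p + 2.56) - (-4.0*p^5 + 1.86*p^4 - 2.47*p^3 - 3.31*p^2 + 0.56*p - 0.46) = 4.47*p^5 - 4.49*p^4 - 1.73*p^3 + 1.8*p^2 + 0.0199999999999999*p + 3.02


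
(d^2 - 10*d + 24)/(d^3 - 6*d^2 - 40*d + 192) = (d - 6)/(d^2 - 2*d - 48)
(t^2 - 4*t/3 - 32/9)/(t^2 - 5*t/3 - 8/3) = (t + 4/3)/(t + 1)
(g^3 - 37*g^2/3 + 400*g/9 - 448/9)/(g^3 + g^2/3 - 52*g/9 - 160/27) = 3*(3*g^2 - 29*g + 56)/(9*g^2 + 27*g + 20)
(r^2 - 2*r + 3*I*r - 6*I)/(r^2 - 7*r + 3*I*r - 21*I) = (r - 2)/(r - 7)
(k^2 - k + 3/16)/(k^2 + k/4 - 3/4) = (k - 1/4)/(k + 1)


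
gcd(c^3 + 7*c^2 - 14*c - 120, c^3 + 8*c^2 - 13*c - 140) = c^2 + c - 20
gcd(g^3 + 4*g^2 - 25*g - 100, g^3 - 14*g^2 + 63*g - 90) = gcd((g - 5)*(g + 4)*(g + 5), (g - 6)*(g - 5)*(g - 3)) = g - 5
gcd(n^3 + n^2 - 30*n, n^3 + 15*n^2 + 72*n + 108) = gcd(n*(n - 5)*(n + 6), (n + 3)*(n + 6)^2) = n + 6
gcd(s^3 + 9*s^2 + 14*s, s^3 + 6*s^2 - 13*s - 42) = s^2 + 9*s + 14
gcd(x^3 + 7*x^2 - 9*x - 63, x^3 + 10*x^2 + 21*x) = x^2 + 10*x + 21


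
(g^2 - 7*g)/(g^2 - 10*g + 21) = g/(g - 3)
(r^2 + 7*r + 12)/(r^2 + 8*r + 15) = (r + 4)/(r + 5)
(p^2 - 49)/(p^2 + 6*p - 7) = (p - 7)/(p - 1)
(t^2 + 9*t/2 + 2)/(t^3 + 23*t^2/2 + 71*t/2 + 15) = (t + 4)/(t^2 + 11*t + 30)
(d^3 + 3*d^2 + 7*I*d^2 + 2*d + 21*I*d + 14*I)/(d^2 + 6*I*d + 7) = (d^2 + 3*d + 2)/(d - I)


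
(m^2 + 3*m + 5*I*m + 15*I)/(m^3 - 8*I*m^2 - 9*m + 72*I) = (m + 5*I)/(m^2 - m*(3 + 8*I) + 24*I)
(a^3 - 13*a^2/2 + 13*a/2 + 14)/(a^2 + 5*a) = (2*a^3 - 13*a^2 + 13*a + 28)/(2*a*(a + 5))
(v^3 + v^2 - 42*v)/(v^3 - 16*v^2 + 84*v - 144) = v*(v + 7)/(v^2 - 10*v + 24)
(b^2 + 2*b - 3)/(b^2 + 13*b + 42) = (b^2 + 2*b - 3)/(b^2 + 13*b + 42)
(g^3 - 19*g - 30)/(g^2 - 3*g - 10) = g + 3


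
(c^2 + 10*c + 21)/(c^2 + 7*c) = (c + 3)/c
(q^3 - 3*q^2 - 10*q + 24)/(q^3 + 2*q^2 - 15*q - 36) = (q - 2)/(q + 3)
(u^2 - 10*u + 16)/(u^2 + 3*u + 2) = (u^2 - 10*u + 16)/(u^2 + 3*u + 2)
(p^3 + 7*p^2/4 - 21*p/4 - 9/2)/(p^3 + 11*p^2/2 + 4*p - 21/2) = (4*p^2 - 5*p - 6)/(2*(2*p^2 + 5*p - 7))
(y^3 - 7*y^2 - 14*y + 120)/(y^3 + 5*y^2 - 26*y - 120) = (y - 6)/(y + 6)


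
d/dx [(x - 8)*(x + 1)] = 2*x - 7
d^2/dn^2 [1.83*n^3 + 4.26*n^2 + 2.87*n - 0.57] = 10.98*n + 8.52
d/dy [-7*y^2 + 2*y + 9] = 2 - 14*y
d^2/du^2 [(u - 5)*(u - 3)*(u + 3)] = 6*u - 10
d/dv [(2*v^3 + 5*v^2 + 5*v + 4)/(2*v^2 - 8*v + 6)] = (2*v^4 - 16*v^3 - 7*v^2 + 22*v + 31)/(2*(v^4 - 8*v^3 + 22*v^2 - 24*v + 9))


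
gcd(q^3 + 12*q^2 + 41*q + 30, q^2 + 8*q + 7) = q + 1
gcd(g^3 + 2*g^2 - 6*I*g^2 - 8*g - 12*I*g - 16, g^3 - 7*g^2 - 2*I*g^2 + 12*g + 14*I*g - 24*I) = g - 2*I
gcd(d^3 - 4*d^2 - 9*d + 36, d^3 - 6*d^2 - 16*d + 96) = d - 4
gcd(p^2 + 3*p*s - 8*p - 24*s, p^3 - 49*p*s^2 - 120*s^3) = p + 3*s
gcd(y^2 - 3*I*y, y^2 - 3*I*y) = y^2 - 3*I*y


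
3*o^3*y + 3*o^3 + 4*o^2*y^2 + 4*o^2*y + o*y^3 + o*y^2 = (o + y)*(3*o + y)*(o*y + o)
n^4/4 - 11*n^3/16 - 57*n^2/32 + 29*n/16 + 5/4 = (n/4 + 1/2)*(n - 4)*(n - 5/4)*(n + 1/2)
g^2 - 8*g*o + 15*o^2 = (g - 5*o)*(g - 3*o)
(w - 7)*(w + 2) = w^2 - 5*w - 14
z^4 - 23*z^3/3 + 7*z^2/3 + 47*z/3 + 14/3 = (z - 7)*(z - 2)*(z + 1/3)*(z + 1)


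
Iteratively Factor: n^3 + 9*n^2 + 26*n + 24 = (n + 3)*(n^2 + 6*n + 8) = (n + 3)*(n + 4)*(n + 2)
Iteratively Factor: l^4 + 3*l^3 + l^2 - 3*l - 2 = (l + 1)*(l^3 + 2*l^2 - l - 2) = (l + 1)^2*(l^2 + l - 2) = (l + 1)^2*(l + 2)*(l - 1)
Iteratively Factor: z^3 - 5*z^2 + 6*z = (z)*(z^2 - 5*z + 6) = z*(z - 3)*(z - 2)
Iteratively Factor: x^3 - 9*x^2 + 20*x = (x - 5)*(x^2 - 4*x) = x*(x - 5)*(x - 4)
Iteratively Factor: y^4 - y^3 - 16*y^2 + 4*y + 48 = (y + 2)*(y^3 - 3*y^2 - 10*y + 24) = (y - 2)*(y + 2)*(y^2 - y - 12) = (y - 2)*(y + 2)*(y + 3)*(y - 4)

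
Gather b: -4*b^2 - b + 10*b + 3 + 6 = -4*b^2 + 9*b + 9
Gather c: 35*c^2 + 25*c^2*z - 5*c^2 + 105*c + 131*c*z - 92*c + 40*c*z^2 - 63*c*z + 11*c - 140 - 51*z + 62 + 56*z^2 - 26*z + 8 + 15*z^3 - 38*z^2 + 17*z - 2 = c^2*(25*z + 30) + c*(40*z^2 + 68*z + 24) + 15*z^3 + 18*z^2 - 60*z - 72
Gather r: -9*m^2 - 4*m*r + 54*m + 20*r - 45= -9*m^2 + 54*m + r*(20 - 4*m) - 45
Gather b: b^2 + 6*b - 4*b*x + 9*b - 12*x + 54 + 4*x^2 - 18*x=b^2 + b*(15 - 4*x) + 4*x^2 - 30*x + 54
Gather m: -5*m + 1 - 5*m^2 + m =-5*m^2 - 4*m + 1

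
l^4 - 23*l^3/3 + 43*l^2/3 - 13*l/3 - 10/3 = (l - 5)*(l - 2)*(l - 1)*(l + 1/3)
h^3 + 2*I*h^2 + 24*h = h*(h - 4*I)*(h + 6*I)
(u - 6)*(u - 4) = u^2 - 10*u + 24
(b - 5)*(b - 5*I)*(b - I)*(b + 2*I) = b^4 - 5*b^3 - 4*I*b^3 + 7*b^2 + 20*I*b^2 - 35*b - 10*I*b + 50*I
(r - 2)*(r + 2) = r^2 - 4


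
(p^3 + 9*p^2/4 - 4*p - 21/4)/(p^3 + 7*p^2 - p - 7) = (4*p^2 + 5*p - 21)/(4*(p^2 + 6*p - 7))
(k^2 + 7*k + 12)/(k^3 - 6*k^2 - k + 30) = (k^2 + 7*k + 12)/(k^3 - 6*k^2 - k + 30)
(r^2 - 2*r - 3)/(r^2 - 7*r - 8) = (r - 3)/(r - 8)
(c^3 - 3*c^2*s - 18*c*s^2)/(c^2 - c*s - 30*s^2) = c*(c + 3*s)/(c + 5*s)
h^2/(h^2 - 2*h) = h/(h - 2)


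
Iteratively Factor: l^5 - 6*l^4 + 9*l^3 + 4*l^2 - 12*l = (l + 1)*(l^4 - 7*l^3 + 16*l^2 - 12*l) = l*(l + 1)*(l^3 - 7*l^2 + 16*l - 12) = l*(l - 2)*(l + 1)*(l^2 - 5*l + 6) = l*(l - 2)^2*(l + 1)*(l - 3)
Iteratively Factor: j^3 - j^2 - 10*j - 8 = (j + 2)*(j^2 - 3*j - 4) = (j + 1)*(j + 2)*(j - 4)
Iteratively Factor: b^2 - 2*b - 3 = (b + 1)*(b - 3)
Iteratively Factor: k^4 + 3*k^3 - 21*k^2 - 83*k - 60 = (k - 5)*(k^3 + 8*k^2 + 19*k + 12) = (k - 5)*(k + 4)*(k^2 + 4*k + 3) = (k - 5)*(k + 1)*(k + 4)*(k + 3)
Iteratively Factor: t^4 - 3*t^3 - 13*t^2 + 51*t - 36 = (t - 1)*(t^3 - 2*t^2 - 15*t + 36) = (t - 3)*(t - 1)*(t^2 + t - 12) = (t - 3)*(t - 1)*(t + 4)*(t - 3)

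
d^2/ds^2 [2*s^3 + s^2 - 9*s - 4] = 12*s + 2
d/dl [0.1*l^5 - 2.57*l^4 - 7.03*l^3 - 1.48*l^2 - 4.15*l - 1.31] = 0.5*l^4 - 10.28*l^3 - 21.09*l^2 - 2.96*l - 4.15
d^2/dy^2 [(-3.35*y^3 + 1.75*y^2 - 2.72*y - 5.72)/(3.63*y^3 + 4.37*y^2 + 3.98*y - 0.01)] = (-1.13686837721616e-13*y^7 + 152.40192*y^6 + 75.3457319999998*y^5 - 1316.505168*y^4 - 1643.492412*y^3 - 1151.166378*y^2 - 598.875042*y - 181.930266)/(47.832147*y^9 + 172.749159*y^8 + 365.297427*y^7 + 461.868974*y^6 + 399.567156*y^5 + 206.227893*y^4 + 62.002325*y^3 - 0.473901*y^2 + 0.001194*y - 1.0e-6)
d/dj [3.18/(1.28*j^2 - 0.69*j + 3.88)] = (2.1942 - 8.1408*j)/(1.28*j^2 - 0.69*j + 3.88)^2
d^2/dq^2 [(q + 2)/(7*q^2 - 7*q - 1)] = 14*((-3*q - 1)*(-7*q^2 + 7*q + 1) - 7*(q + 2)*(2*q - 1)^2)/(-7*q^2 + 7*q + 1)^3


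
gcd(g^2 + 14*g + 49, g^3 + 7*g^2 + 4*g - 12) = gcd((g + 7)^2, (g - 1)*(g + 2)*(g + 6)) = 1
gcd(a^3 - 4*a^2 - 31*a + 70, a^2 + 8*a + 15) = a + 5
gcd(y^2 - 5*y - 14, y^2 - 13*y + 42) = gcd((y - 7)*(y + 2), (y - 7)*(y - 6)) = y - 7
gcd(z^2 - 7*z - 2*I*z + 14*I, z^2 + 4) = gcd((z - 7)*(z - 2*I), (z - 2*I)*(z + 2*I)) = z - 2*I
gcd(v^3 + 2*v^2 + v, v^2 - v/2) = v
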